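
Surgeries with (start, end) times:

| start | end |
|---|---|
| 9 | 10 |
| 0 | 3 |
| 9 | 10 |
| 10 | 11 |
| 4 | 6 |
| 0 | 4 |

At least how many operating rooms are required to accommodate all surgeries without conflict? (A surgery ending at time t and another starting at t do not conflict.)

2

starts: [0, 0, 4, 9, 9, 10]
ends:   [3, 4, 6, 10, 10, 11]
s0→1 s0→2  — peak 2.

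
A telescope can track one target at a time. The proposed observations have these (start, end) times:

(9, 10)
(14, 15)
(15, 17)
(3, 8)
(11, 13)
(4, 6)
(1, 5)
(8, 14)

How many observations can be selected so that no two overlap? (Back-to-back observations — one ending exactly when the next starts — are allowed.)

Greedy by earliest finish: after sorting by end time, pick each interval compatible with the last pick.
Sorted by end: (1,5)  (4,6)  (3,8)  (9,10)  (11,13)  (8,14)  (14,15)  (15,17)
take (1,5); skip (3,8); take (9,10); take (11,13); take (14,15); take (15,17).
Selected 5 observations.

5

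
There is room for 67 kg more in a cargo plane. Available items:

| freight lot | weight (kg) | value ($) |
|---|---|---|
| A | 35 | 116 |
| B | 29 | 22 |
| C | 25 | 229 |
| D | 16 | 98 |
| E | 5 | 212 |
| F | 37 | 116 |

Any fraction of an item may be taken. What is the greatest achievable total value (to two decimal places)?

Ratios (sorted): E 42.40, C 9.16, D 6.12, A 3.31, F 3.14, B 0.76
take E (5 @ 212); take C (25 @ 229); take D (16 @ 98); take 21/35 of A → 69.60. Capacity used 67/67.
Total value = 608.60

608.60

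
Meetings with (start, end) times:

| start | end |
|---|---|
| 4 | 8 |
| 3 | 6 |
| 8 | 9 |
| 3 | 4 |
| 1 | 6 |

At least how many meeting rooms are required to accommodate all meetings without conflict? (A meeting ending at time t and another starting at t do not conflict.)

starts: [1, 3, 3, 4, 8]
ends:   [4, 6, 6, 8, 9]
s1→1 s3→2 s3→3  — peak 3.

3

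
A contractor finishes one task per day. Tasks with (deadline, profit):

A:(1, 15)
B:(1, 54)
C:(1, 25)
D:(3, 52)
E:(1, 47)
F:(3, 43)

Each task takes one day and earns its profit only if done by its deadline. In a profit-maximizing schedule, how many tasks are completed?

3

Take jobs in profit order; each goes to the latest open slot no later than its deadline.
By profit: B(d1,54), D(d3,52), E(d1,47), F(d3,43), C(d1,25), A(d1,15)
B→slot 1; D→slot 3; E skipped; F→slot 2; C skipped; A skipped.
3 of 6 scheduled.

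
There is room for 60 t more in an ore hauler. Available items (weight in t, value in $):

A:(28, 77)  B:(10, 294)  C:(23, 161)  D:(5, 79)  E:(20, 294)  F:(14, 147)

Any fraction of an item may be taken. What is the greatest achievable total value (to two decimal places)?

891.00

Greedy by value/weight ratio, highest first.
Order: B (294/10=29.40) > D (79/5=15.80) > E (294/20=14.70) > F (147/14=10.50) > C (161/23=7.00) > A (77/28=2.75)
Fill: take B (10 @ 294) → take D (5 @ 79) → take E (20 @ 294) → take F (14 @ 147) → take 11/23 of C → 77.00; 60/60 used.
Total value = 891.00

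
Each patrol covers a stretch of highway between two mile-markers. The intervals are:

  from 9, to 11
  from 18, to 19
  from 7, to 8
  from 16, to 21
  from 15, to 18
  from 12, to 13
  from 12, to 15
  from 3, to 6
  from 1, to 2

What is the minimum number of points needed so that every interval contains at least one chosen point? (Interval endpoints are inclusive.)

Sort by right endpoint; whenever an interval is uncovered, place a point at its right end.
Sorted: [1,2] [3,6] [7,8] [9,11] [12,13] [12,15] [15,18] [18,19] [16,21]
{[1,2]} hit by 2; {[3,6]} hit by 6; {[7,8]} hit by 8; {[9,11]} hit by 11; {[12,13],[12,15]} hit by 13; {[15,18],[18,19],[16,21]} hit by 18.
Points: 2, 6, 8, 11, 13, 18 (6 total).

6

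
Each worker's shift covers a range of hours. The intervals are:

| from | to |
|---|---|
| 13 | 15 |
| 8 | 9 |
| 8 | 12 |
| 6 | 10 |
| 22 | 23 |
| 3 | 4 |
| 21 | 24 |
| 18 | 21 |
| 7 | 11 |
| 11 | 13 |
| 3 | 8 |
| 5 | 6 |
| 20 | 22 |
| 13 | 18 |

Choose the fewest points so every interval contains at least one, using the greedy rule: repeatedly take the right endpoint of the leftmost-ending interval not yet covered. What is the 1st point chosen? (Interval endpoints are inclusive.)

4

Sort by right endpoint; whenever an interval is uncovered, place a point at its right end.
Sorted: [3,4] [5,6] [3,8] [8,9] [6,10] [7,11] [8,12] [11,13] [13,15] [13,18] [18,21] [20,22] [22,23] [21,24]
{[3,4]} hit by 4; {[5,6],[3,8]} hit by 6; {[8,9],[6,10],[7,11],[8,12]} hit by 9; {[11,13],[13,15],[13,18]} hit by 13; {[18,21],[20,22]} hit by 21; {[22,23],[21,24]} hit by 23.
Points: 4, 6, 9, 13, 21, 23 (6 total).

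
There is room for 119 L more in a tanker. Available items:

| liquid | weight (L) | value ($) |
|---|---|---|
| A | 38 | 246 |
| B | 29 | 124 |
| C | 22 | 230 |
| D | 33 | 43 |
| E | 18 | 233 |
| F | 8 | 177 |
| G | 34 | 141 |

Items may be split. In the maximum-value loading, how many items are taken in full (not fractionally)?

Ratios (sorted): F 22.12, E 12.94, C 10.45, A 6.47, B 4.28, G 4.15, D 1.30
take F (8 @ 177); take E (18 @ 233); take C (22 @ 230); take A (38 @ 246); take B (29 @ 124); take 4/34 of G → 16.59. Capacity used 119/119.
5 item(s) taken whole; one partial (take 4/34 of G).

5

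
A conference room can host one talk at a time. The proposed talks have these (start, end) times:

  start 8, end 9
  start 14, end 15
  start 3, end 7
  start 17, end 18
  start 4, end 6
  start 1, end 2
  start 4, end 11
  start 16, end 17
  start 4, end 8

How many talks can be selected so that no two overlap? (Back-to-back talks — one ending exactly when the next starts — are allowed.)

Sorted by end: (1,2)  (4,6)  (3,7)  (4,8)  (8,9)  (4,11)  (14,15)  (16,17)  (17,18)
take (1,2); take (4,6); skip (3,7); take (8,9); take (14,15); take (16,17); take (17,18).
Selected 6 talks.

6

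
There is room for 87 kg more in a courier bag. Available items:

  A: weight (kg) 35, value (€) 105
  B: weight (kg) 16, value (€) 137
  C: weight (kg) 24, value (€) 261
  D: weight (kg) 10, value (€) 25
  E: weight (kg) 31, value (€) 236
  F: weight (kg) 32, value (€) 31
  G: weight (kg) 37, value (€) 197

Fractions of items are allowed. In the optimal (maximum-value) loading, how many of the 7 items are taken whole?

3

Ratios (sorted): C 10.88, B 8.56, E 7.61, G 5.32, A 3.00, D 2.50, F 0.97
take C (24 @ 261); take B (16 @ 137); take E (31 @ 236); take 16/37 of G → 85.19. Capacity used 87/87.
3 item(s) taken whole; one partial (take 16/37 of G).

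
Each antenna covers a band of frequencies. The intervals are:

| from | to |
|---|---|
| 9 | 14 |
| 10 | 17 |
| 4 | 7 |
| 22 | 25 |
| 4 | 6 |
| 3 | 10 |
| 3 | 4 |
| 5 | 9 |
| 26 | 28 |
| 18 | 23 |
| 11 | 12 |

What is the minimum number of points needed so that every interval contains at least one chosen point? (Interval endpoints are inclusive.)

Sort by right endpoint; whenever an interval is uncovered, place a point at its right end.
Sorted: [3,4] [4,6] [4,7] [5,9] [3,10] [11,12] [9,14] [10,17] [18,23] [22,25] [26,28]
{[3,4],[4,6],[4,7]} hit by 4; {[5,9],[3,10]} hit by 9; {[11,12],[9,14],[10,17]} hit by 12; {[18,23],[22,25]} hit by 23; {[26,28]} hit by 28.
Points: 4, 9, 12, 23, 28 (5 total).

5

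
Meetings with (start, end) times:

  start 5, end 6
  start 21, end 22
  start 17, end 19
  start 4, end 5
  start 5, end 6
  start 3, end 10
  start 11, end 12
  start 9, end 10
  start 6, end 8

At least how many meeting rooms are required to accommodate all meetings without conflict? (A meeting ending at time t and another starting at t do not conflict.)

The answer is the maximum number of intervals overlapping at any instant.
starts: [3, 4, 5, 5, 6, 9, 11, 17, 21]
ends:   [5, 6, 6, 8, 10, 10, 12, 19, 22]
s3→1 s4→2 e5→1 s5→2 s5→3  — peak 3.

3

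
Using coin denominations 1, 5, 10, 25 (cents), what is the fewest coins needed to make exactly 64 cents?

7

64 = 2×25 + 1×10 + 4×1
Total coins = 2 + 1 + 4 = 7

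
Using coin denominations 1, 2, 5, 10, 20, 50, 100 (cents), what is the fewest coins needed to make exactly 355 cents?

355 = 3×100 + 1×50 + 1×5
Total coins = 3 + 1 + 1 = 5

5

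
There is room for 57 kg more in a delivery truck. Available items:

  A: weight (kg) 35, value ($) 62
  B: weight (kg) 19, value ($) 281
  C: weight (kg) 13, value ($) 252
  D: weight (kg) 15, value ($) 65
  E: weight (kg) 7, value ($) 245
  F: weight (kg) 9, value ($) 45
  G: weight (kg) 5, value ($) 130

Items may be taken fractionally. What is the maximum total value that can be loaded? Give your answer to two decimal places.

Greedy by value/weight ratio, highest first.
Order: E (245/7=35.00) > G (130/5=26.00) > C (252/13=19.38) > B (281/19=14.79) > F (45/9=5.00) > D (65/15=4.33) > A (62/35=1.77)
Fill: take E (7 @ 245) → take G (5 @ 130) → take C (13 @ 252) → take B (19 @ 281) → take F (9 @ 45) → take 4/15 of D → 17.33; 57/57 used.
Total value = 970.33

970.33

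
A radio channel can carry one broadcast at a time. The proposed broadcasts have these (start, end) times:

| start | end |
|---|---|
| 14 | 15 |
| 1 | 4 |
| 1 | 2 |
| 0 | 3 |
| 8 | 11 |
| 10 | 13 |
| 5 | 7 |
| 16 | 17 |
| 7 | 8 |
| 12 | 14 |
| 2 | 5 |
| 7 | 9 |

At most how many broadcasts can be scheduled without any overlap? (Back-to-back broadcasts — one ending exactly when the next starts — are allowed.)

8

Sorted by end: (1,2)  (0,3)  (1,4)  (2,5)  (5,7)  (7,8)  (7,9)  (8,11)  (10,13)  (12,14)  (14,15)  (16,17)
take (1,2); skip (0,3); take (2,5); take (5,7); take (7,8); skip (7,9); take (8,11); take (12,14); take (14,15); take (16,17).
Selected 8 broadcasts.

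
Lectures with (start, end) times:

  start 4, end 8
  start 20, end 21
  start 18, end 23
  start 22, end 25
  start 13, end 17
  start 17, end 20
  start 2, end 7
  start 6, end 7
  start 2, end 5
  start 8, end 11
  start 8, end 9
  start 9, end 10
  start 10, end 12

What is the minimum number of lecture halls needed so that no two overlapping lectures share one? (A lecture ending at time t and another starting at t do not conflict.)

3

Events (time:±→running): 2:+→1 2:+→2 4:+→3 … peak 3.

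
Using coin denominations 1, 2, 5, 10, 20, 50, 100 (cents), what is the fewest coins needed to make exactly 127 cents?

4

127 = 1×100 + 1×20 + 1×5 + 1×2
Total coins = 1 + 1 + 1 + 1 = 4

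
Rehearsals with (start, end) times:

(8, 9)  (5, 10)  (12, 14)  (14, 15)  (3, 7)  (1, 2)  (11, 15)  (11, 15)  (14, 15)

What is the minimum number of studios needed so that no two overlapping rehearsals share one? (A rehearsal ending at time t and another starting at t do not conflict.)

Events (time:±→running): 1:+→1 2:-→0 3:+→1 5:+→2 7:-→1 8:+→2 9:-→1 10:-→0 11:+→1 11:+→2 12:+→3 14:-→2 14:+→3 14:+→4 … peak 4.

4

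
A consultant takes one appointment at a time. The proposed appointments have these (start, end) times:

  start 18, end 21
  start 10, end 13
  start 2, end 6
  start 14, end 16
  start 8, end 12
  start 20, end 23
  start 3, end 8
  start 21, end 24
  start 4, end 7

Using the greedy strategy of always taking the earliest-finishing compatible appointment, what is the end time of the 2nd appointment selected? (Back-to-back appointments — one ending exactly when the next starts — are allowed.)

12

By end time: (2,6), (4,7), (3,8), (8,12), (10,13), (14,16), (18,21), (20,23), (21,24).
Pick (2,6); next start ≥ 6 → (8,12); next start ≥ 12 → (14,16); next start ≥ 16 → (18,21); next start ≥ 21 → (21,24).
Selected: (2,6) (8,12) (14,16) (18,21) (21,24)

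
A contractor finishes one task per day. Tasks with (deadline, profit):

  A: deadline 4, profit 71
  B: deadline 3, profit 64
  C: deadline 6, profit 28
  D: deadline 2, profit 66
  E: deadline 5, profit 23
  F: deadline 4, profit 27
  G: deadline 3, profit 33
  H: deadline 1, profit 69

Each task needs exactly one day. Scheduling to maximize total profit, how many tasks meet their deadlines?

6

Take jobs in profit order; each goes to the latest open slot no later than its deadline.
Profit order: A=71 H=69 D=66 B=64 G=33 C=28 F=27 E=23
Assign: A→slot 4, H→slot 1, D→slot 2, B→slot 3, G skipped, C→slot 6, F skipped, E→slot 5.
Slots: [1:H] [2:D] [3:B] [4:A] [5:E] [6:C]
6 of 8 scheduled.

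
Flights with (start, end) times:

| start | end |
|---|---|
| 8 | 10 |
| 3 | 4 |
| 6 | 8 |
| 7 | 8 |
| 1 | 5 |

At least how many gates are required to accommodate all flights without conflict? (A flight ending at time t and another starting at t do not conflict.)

Count concurrent intervals with a sweep; the peak is the room count.
Events (time:±→running): 1:+→1 3:+→2 … peak 2.

2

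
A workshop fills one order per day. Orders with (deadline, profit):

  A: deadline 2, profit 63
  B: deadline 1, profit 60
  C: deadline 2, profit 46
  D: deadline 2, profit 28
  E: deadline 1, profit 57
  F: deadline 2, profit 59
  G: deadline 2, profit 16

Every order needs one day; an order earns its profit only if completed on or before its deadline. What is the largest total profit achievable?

Sort by profit descending; place each in the latest free slot ≤ its deadline.
Profit order: A=63 B=60 F=59 E=57 C=46 D=28 G=16
Assign: A→slot 2, B→slot 1, F skipped, E skipped, C skipped, D skipped, G skipped.
Slots: [1:B] [2:A]
Profit = 60 + 63 = 123

123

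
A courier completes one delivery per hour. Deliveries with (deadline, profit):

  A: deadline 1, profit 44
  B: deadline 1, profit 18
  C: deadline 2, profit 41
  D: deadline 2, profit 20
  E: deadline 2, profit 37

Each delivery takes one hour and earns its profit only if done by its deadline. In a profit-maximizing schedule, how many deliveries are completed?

Sort by profit descending; place each in the latest free slot ≤ its deadline.
Profit order: A=44 C=41 E=37 D=20 B=18
Assign: A→slot 1, C→slot 2, E skipped, D skipped, B skipped.
Slots: [1:A] [2:C]
2 of 5 scheduled.

2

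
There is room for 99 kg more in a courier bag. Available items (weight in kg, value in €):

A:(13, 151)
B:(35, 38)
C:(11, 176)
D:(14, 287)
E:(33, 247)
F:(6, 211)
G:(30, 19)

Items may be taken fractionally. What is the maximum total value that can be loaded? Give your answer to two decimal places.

1095.89

Greedy by value/weight ratio, highest first.
Order: F (211/6=35.17) > D (287/14=20.50) > C (176/11=16.00) > A (151/13=11.62) > E (247/33=7.48) > B (38/35=1.09) > G (19/30=0.63)
Fill: take F (6 @ 211) → take D (14 @ 287) → take C (11 @ 176) → take A (13 @ 151) → take E (33 @ 247) → take 22/35 of B → 23.89; 99/99 used.
Total value = 1095.89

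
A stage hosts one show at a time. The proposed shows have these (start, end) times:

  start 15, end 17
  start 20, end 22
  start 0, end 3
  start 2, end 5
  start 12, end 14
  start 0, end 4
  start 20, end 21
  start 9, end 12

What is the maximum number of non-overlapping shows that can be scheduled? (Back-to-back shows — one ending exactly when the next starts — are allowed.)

Greedy by earliest finish: after sorting by end time, pick each interval compatible with the last pick.
Sorted by end: (0,3)  (0,4)  (2,5)  (9,12)  (12,14)  (15,17)  (20,21)  (20,22)
take (0,3); take (9,12); take (12,14); take (15,17); take (20,21).
Selected 5 shows.

5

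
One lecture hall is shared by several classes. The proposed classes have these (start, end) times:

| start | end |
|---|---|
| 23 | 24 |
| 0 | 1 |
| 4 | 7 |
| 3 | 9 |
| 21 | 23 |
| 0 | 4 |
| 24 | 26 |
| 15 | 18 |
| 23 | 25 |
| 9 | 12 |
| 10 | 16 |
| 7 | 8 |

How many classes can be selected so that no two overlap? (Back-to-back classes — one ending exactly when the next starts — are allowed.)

Greedy by earliest finish: after sorting by end time, pick each interval compatible with the last pick.
By end time: (0,1), (0,4), (4,7), (7,8), (3,9), (9,12), (10,16), (15,18), (21,23), (23,24), (23,25), (24,26).
Pick (0,1); next start ≥ 1 → (4,7); next start ≥ 7 → (7,8); next start ≥ 8 → (9,12); next start ≥ 12 → (15,18); next start ≥ 18 → (21,23); next start ≥ 23 → (23,24); next start ≥ 24 → (24,26).
Selected 8 classes.

8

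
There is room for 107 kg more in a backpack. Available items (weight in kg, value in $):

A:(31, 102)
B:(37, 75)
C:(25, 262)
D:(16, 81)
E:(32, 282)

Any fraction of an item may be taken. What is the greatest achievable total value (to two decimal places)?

733.08

Greedy by value/weight ratio, highest first.
Ratios (sorted): C 10.48, E 8.81, D 5.06, A 3.29, B 2.03
take C (25 @ 262); take E (32 @ 282); take D (16 @ 81); take A (31 @ 102); take 3/37 of B → 6.08. Capacity used 107/107.
Total value = 733.08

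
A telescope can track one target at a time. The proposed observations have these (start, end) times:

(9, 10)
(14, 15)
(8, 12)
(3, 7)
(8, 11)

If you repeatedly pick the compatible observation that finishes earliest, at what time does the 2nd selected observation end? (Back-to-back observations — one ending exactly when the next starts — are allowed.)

10

Sorted by end: (3,7)  (9,10)  (8,11)  (8,12)  (14,15)
take (3,7); take (9,10); take (14,15).
Selected: (3,7) (9,10) (14,15)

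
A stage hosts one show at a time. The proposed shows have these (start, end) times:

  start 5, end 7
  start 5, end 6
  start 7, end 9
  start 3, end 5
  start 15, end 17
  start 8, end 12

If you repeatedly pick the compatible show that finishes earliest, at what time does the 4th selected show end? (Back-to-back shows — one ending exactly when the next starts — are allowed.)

Greedy by earliest finish: after sorting by end time, pick each interval compatible with the last pick.
By end time: (3,5), (5,6), (5,7), (7,9), (8,12), (15,17).
Pick (3,5); next start ≥ 5 → (5,6); next start ≥ 6 → (7,9); next start ≥ 9 → (15,17).
Selected: (3,5) (5,6) (7,9) (15,17)

17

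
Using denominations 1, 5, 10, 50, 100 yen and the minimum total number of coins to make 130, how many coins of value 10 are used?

130 = 1×100 + 3×10
Count of 10: 3

3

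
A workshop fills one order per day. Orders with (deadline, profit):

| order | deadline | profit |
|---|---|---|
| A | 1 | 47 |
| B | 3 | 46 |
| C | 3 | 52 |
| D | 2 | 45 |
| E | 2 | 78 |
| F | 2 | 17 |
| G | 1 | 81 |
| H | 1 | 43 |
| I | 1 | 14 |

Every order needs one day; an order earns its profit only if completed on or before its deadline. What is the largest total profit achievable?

Sort by profit descending; place each in the latest free slot ≤ its deadline.
Profit order: G=81 E=78 C=52 A=47 B=46 D=45 H=43 F=17 I=14
Assign: G→slot 1, E→slot 2, C→slot 3, A skipped, B skipped, D skipped, H skipped, F skipped, I skipped.
Slots: [1:G] [2:E] [3:C]
Profit = 81 + 78 + 52 = 211

211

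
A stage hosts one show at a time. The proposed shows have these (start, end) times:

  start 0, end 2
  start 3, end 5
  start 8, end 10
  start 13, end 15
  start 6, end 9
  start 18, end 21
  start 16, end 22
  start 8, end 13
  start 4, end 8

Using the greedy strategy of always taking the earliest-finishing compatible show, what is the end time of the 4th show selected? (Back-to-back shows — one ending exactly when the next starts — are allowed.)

15

By end time: (0,2), (3,5), (4,8), (6,9), (8,10), (8,13), (13,15), (18,21), (16,22).
Pick (0,2); next start ≥ 2 → (3,5); next start ≥ 5 → (6,9); next start ≥ 9 → (13,15); next start ≥ 15 → (18,21).
Selected: (0,2) (3,5) (6,9) (13,15) (18,21)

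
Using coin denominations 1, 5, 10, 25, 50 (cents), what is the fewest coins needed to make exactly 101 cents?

101 − 2×50→1 − 1×1→0
Total coins = 2 + 1 = 3

3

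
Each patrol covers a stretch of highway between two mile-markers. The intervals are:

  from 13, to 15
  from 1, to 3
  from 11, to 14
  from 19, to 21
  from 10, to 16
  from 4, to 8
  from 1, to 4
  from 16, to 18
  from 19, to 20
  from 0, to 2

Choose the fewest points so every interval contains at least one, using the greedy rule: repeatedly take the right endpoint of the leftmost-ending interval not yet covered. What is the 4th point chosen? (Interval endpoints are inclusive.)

Process intervals by earliest right end; each time one isn't hit yet, stab at its right endpoint.
Sorted: [0,2] [1,3] [1,4] [4,8] [11,14] [13,15] [10,16] [16,18] [19,20] [19,21]
{[0,2],[1,3],[1,4]} hit by 2; {[4,8]} hit by 8; {[11,14],[13,15],[10,16]} hit by 14; {[16,18]} hit by 18; {[19,20],[19,21]} hit by 20.
Points: 2, 8, 14, 18, 20 (5 total).

18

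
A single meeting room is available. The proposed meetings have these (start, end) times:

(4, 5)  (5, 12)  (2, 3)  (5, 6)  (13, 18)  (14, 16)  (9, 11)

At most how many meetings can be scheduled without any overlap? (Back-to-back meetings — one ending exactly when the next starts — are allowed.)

Greedy by earliest finish: after sorting by end time, pick each interval compatible with the last pick.
By end time: (2,3), (4,5), (5,6), (9,11), (5,12), (14,16), (13,18).
Pick (2,3); next start ≥ 3 → (4,5); next start ≥ 5 → (5,6); next start ≥ 6 → (9,11); next start ≥ 11 → (14,16).
Selected 5 meetings.

5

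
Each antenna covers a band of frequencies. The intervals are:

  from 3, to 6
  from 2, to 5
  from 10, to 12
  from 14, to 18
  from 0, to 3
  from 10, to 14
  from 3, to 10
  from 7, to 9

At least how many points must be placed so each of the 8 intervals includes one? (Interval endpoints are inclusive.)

Sort by right endpoint; whenever an interval is uncovered, place a point at its right end.
Sorted: [0,3] [2,5] [3,6] [7,9] [3,10] [10,12] [10,14] [14,18]
{[0,3],[2,5],[3,6]} hit by 3; {[7,9],[3,10]} hit by 9; {[10,12],[10,14]} hit by 12; {[14,18]} hit by 18.
Points: 3, 9, 12, 18 (4 total).

4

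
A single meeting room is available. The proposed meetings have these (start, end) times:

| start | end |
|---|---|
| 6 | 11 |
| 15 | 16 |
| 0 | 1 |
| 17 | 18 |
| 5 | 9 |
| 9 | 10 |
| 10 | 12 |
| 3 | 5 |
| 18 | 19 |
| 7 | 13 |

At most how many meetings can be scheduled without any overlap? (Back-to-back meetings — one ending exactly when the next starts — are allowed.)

By end time: (0,1), (3,5), (5,9), (9,10), (6,11), (10,12), (7,13), (15,16), (17,18), (18,19).
Pick (0,1); next start ≥ 1 → (3,5); next start ≥ 5 → (5,9); next start ≥ 9 → (9,10); next start ≥ 10 → (10,12); next start ≥ 12 → (15,16); next start ≥ 16 → (17,18); next start ≥ 18 → (18,19).
Selected 8 meetings.

8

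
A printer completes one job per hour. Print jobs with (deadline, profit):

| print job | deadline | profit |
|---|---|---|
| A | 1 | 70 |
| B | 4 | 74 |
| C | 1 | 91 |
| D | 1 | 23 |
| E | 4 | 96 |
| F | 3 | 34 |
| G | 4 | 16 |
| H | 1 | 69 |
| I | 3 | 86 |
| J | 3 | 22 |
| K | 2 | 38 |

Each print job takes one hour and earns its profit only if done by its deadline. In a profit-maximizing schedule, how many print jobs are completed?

Take jobs in profit order; each goes to the latest open slot no later than its deadline.
Profit order: E=96 C=91 I=86 B=74 A=70 H=69 K=38 F=34 D=23 J=22 G=16
Assign: E→slot 4, C→slot 1, I→slot 3, B→slot 2, A skipped, H skipped, K skipped, F skipped, D skipped, J skipped, G skipped.
Slots: [1:C] [2:B] [3:I] [4:E]
4 of 11 scheduled.

4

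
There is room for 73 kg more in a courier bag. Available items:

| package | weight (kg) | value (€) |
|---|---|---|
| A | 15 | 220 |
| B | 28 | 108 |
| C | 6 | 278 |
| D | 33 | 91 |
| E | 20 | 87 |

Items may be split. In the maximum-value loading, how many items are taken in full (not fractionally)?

4

Greedy by value/weight ratio, highest first.
Order: C (278/6=46.33) > A (220/15=14.67) > E (87/20=4.35) > B (108/28=3.86) > D (91/33=2.76)
Fill: take C (6 @ 278) → take A (15 @ 220) → take E (20 @ 87) → take B (28 @ 108) → take 4/33 of D → 11.03; 73/73 used.
4 item(s) taken whole; one partial (take 4/33 of D).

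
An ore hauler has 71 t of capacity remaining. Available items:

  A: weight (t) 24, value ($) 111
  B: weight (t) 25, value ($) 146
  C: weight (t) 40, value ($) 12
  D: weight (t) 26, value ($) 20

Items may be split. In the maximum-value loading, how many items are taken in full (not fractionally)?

Ratios (sorted): B 5.84, A 4.62, D 0.77, C 0.30
take B (25 @ 146); take A (24 @ 111); take 22/26 of D → 16.92. Capacity used 71/71.
2 item(s) taken whole; one partial (take 22/26 of D).

2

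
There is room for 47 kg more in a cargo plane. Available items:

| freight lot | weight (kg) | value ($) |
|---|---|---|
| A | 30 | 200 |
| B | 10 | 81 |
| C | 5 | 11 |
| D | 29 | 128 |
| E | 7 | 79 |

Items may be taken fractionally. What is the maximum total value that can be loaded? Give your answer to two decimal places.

Sort by value per unit weight and fill in that order.
Ratios (sorted): E 11.29, B 8.10, A 6.67, D 4.41, C 2.20
take E (7 @ 79); take B (10 @ 81); take A (30 @ 200). Capacity used 47/47.
Total value = 360.00

360.00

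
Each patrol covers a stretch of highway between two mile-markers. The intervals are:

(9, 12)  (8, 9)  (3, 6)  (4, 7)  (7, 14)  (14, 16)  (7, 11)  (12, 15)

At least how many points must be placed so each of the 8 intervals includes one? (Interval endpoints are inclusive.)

3

By right end: [3,6]  [4,7]  [8,9]  [7,11]  [9,12]  [7,14]  [12,15]  [14,16]
[3,6] uncovered → point at 6; [8,9] uncovered → point at 9; [12,15] uncovered → point at 15.
Points: 6, 9, 15 (3 total).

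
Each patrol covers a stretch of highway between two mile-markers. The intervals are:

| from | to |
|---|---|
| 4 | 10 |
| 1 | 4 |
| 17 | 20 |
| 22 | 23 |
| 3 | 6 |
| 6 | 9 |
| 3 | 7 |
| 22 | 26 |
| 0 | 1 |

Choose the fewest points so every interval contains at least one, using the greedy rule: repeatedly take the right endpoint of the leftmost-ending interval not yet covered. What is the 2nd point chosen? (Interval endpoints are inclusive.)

6

Process intervals by earliest right end; each time one isn't hit yet, stab at its right endpoint.
Sorted: [0,1] [1,4] [3,6] [3,7] [6,9] [4,10] [17,20] [22,23] [22,26]
{[0,1],[1,4]} hit by 1; {[3,6],[3,7],[6,9],[4,10]} hit by 6; {[17,20]} hit by 20; {[22,23],[22,26]} hit by 23.
Points: 1, 6, 20, 23 (4 total).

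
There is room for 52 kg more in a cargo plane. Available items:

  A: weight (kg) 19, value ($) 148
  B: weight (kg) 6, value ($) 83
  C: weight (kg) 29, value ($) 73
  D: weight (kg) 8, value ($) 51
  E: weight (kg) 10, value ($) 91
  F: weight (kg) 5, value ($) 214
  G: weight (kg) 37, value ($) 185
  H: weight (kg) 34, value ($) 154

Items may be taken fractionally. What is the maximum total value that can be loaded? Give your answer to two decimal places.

607.00

Ratios (sorted): F 42.80, B 13.83, E 9.10, A 7.79, D 6.38, G 5.00, H 4.53, C 2.52
take F (5 @ 214); take B (6 @ 83); take E (10 @ 91); take A (19 @ 148); take D (8 @ 51); take 4/37 of G → 20.00. Capacity used 52/52.
Total value = 607.00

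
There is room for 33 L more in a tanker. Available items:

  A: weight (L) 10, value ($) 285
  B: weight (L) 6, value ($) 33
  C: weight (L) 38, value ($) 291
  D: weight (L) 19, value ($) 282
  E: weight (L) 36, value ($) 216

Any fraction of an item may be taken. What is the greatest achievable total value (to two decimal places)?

Greedy by value/weight ratio, highest first.
Order: A (285/10=28.50) > D (282/19=14.84) > C (291/38=7.66) > E (216/36=6.00) > B (33/6=5.50)
Fill: take A (10 @ 285) → take D (19 @ 282) → take 4/38 of C → 30.63; 33/33 used.
Total value = 597.63

597.63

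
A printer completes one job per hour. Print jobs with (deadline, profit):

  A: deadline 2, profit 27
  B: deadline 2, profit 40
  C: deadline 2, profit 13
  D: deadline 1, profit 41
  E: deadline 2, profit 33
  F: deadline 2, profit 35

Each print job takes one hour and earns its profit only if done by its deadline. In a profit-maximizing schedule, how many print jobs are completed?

Take jobs in profit order; each goes to the latest open slot no later than its deadline.
Profit order: D=41 B=40 F=35 E=33 A=27 C=13
Assign: D→slot 1, B→slot 2, F skipped, E skipped, A skipped, C skipped.
Slots: [1:D] [2:B]
2 of 6 scheduled.

2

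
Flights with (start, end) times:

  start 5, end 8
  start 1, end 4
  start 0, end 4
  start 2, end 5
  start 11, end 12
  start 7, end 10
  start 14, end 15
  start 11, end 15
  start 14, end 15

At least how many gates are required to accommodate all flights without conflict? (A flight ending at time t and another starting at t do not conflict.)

3

starts: [0, 1, 2, 5, 7, 11, 11, 14, 14]
ends:   [4, 4, 5, 8, 10, 12, 15, 15, 15]
s0→1 s1→2 s2→3  — peak 3.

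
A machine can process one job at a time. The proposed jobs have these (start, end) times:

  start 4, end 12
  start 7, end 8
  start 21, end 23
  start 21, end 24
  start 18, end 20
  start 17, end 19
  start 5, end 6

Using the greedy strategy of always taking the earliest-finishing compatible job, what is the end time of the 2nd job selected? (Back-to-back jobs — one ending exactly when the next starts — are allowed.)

8

Greedy by earliest finish: after sorting by end time, pick each interval compatible with the last pick.
By end time: (5,6), (7,8), (4,12), (17,19), (18,20), (21,23), (21,24).
Pick (5,6); next start ≥ 6 → (7,8); next start ≥ 8 → (17,19); next start ≥ 19 → (21,23).
Selected: (5,6) (7,8) (17,19) (21,23)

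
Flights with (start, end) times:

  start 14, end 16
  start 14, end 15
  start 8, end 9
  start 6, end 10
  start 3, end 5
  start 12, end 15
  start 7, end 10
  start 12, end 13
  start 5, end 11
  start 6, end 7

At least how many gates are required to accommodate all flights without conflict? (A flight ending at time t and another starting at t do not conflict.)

Count concurrent intervals with a sweep; the peak is the room count.
starts: [3, 5, 6, 6, 7, 8, 12, 12, 14, 14]
ends:   [5, 7, 9, 10, 10, 11, 13, 15, 15, 16]
s3→1 e5→0 s5→1 s6→2 s6→3 e7→2 s7→3 s8→4  — peak 4.

4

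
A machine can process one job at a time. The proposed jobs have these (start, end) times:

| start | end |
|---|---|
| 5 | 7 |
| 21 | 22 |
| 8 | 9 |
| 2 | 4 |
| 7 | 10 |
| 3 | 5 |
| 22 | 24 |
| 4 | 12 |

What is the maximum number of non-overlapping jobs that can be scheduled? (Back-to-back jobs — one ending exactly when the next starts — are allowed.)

Sort by end time and greedily take each interval whose start is ≥ the last chosen end.
By end time: (2,4), (3,5), (5,7), (8,9), (7,10), (4,12), (21,22), (22,24).
Pick (2,4); next start ≥ 4 → (5,7); next start ≥ 7 → (8,9); next start ≥ 9 → (21,22); next start ≥ 22 → (22,24).
Selected 5 jobs.

5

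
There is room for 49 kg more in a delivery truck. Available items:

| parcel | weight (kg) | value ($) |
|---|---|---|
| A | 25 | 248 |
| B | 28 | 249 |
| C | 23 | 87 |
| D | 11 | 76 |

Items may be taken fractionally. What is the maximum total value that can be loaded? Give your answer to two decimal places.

461.43

Greedy by value/weight ratio, highest first.
Ratios (sorted): A 9.92, B 8.89, D 6.91, C 3.78
take A (25 @ 248); take 24/28 of B → 213.43. Capacity used 49/49.
Total value = 461.43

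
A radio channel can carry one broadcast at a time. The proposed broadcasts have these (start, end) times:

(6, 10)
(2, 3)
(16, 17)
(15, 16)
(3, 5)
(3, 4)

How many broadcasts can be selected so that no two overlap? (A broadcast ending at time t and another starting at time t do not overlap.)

Sort by end time and greedily take each interval whose start is ≥ the last chosen end.
Sorted by end: (2,3)  (3,4)  (3,5)  (6,10)  (15,16)  (16,17)
take (2,3); take (3,4); skip (3,5); take (6,10); take (15,16); take (16,17).
Selected 5 broadcasts.

5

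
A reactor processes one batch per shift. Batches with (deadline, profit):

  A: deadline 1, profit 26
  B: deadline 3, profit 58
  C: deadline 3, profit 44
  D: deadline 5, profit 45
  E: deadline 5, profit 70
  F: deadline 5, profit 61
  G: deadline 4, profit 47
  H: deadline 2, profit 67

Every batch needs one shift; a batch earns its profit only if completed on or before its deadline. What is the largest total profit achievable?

303

Sort by profit descending; place each in the latest free slot ≤ its deadline.
Profit order: E=70 H=67 F=61 B=58 G=47 D=45 C=44 A=26
Assign: E→slot 5, H→slot 2, F→slot 4, B→slot 3, G→slot 1, D skipped, C skipped, A skipped.
Slots: [1:G] [2:H] [3:B] [4:F] [5:E]
Profit = 47 + 67 + 58 + 61 + 70 = 303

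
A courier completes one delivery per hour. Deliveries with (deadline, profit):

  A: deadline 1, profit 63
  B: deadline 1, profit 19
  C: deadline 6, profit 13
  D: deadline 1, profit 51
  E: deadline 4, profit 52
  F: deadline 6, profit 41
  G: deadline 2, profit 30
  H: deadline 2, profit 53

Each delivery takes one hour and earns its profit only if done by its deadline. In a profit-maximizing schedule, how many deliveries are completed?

5

Sort by profit descending; place each in the latest free slot ≤ its deadline.
By profit: A(d1,63), H(d2,53), E(d4,52), D(d1,51), F(d6,41), G(d2,30), B(d1,19), C(d6,13)
A→slot 1; H→slot 2; E→slot 4; D skipped; F→slot 6; G skipped; B skipped; C→slot 5.
5 of 8 scheduled.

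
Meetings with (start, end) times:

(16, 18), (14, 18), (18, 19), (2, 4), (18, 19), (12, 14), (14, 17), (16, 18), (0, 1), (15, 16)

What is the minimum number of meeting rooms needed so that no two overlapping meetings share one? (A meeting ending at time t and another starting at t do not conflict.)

4

starts: [0, 2, 12, 14, 14, 15, 16, 16, 18, 18]
ends:   [1, 4, 14, 16, 17, 18, 18, 18, 19, 19]
s0→1 e1→0 s2→1 e4→0 s12→1 e14→0 s14→1 s14→2 s15→3 e16→2 s16→3 s16→4  — peak 4.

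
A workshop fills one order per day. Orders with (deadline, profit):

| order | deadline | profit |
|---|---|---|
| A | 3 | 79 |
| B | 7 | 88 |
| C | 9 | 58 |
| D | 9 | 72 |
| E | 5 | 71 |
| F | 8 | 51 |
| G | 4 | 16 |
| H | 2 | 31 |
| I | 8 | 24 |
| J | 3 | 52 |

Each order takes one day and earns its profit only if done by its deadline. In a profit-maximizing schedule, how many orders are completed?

9

Profit order: B=88 A=79 D=72 E=71 C=58 J=52 F=51 H=31 I=24 G=16
Assign: B→slot 7, A→slot 3, D→slot 9, E→slot 5, C→slot 8, J→slot 2, F→slot 6, H→slot 1, I→slot 4, G skipped.
Slots: [1:H] [2:J] [3:A] [4:I] [5:E] [6:F] [7:B] [8:C] [9:D]
9 of 10 scheduled.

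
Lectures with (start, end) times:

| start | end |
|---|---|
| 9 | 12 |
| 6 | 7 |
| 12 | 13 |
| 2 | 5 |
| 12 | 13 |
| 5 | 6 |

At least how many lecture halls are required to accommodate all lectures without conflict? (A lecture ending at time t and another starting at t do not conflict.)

2

starts: [2, 5, 6, 9, 12, 12]
ends:   [5, 6, 7, 12, 13, 13]
s2→1 e5→0 s5→1 e6→0 s6→1 e7→0 s9→1 e12→0 s12→1 s12→2  — peak 2.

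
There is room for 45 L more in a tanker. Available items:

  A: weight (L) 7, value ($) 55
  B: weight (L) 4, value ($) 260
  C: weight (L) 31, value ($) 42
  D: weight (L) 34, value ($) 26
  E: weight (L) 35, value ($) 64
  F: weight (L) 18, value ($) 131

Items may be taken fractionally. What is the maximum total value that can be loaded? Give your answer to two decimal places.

Greedy by value/weight ratio, highest first.
Order: B (260/4=65.00) > A (55/7=7.86) > F (131/18=7.28) > E (64/35=1.83) > C (42/31=1.35) > D (26/34=0.76)
Fill: take B (4 @ 260) → take A (7 @ 55) → take F (18 @ 131) → take 16/35 of E → 29.26; 45/45 used.
Total value = 475.26

475.26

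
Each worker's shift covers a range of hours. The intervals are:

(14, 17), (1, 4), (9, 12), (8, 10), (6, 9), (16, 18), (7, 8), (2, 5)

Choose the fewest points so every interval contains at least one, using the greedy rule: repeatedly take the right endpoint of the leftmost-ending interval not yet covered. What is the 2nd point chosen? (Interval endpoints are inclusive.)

Process intervals by earliest right end; each time one isn't hit yet, stab at its right endpoint.
Sorted: [1,4] [2,5] [7,8] [6,9] [8,10] [9,12] [14,17] [16,18]
{[1,4],[2,5]} hit by 4; {[7,8],[6,9],[8,10]} hit by 8; {[9,12]} hit by 12; {[14,17],[16,18]} hit by 17.
Points: 4, 8, 12, 17 (4 total).

8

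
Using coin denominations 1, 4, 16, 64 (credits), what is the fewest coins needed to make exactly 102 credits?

102 = 1×64 + 2×16 + 1×4 + 2×1
Total coins = 1 + 2 + 1 + 2 = 6

6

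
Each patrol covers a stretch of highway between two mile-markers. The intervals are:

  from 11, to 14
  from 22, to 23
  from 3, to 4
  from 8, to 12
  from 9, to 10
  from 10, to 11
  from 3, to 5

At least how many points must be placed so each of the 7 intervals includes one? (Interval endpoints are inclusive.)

4

Sort by right endpoint; whenever an interval is uncovered, place a point at its right end.
By right end: [3,4]  [3,5]  [9,10]  [10,11]  [8,12]  [11,14]  [22,23]
[3,4] uncovered → point at 4; [9,10] uncovered → point at 10; [11,14] uncovered → point at 14; [22,23] uncovered → point at 23.
Points: 4, 10, 14, 23 (4 total).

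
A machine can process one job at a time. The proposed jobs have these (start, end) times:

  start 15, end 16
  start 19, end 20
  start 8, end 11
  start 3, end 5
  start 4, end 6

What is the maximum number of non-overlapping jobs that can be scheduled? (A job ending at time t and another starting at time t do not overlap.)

4

Order by finish time; keep every interval that doesn't clash with the previous kept one.
Sorted by end: (3,5)  (4,6)  (8,11)  (15,16)  (19,20)
take (3,5); take (8,11); take (15,16); take (19,20).
Selected 4 jobs.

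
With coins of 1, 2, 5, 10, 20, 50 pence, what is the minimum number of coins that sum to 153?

5

Greedy: take as many of the largest coin as possible, then repeat with the remainder.
153 − 3×50→3 − 1×2→1 − 1×1→0
Total coins = 3 + 1 + 1 = 5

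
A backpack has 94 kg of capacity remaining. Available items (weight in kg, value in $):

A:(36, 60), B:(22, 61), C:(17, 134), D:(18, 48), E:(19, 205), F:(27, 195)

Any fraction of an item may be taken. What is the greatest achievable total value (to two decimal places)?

619.00

Sort by value per unit weight and fill in that order.
Ratios (sorted): E 10.79, C 7.88, F 7.22, B 2.77, D 2.67, A 1.67
take E (19 @ 205); take C (17 @ 134); take F (27 @ 195); take B (22 @ 61); take 9/18 of D → 24.00. Capacity used 94/94.
Total value = 619.00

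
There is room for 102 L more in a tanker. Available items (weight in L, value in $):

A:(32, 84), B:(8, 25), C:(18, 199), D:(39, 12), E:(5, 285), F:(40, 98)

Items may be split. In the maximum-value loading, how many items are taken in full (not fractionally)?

4

Greedy by value/weight ratio, highest first.
Ratios (sorted): E 57.00, C 11.06, B 3.12, A 2.62, F 2.45, D 0.31
take E (5 @ 285); take C (18 @ 199); take B (8 @ 25); take A (32 @ 84); take 39/40 of F → 95.55. Capacity used 102/102.
4 item(s) taken whole; one partial (take 39/40 of F).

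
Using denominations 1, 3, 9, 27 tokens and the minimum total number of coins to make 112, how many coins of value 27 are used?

Greedy: take as many of the largest coin as possible, then repeat with the remainder.
112 − 4×27→4 − 1×3→1 − 1×1→0
Count of 27: 4

4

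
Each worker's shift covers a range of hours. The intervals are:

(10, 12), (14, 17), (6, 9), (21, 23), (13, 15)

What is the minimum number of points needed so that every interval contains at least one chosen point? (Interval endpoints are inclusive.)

4

By right end: [6,9]  [10,12]  [13,15]  [14,17]  [21,23]
[6,9] uncovered → point at 9; [10,12] uncovered → point at 12; [13,15] uncovered → point at 15; [21,23] uncovered → point at 23.
Points: 9, 12, 15, 23 (4 total).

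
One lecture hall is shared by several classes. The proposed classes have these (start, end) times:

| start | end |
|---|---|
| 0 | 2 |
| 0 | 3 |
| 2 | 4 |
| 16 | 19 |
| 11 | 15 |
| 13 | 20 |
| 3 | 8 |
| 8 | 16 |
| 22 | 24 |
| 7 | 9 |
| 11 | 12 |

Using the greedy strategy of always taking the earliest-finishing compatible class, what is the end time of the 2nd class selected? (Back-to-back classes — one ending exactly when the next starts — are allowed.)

4

Sort by end time and greedily take each interval whose start is ≥ the last chosen end.
By end time: (0,2), (0,3), (2,4), (3,8), (7,9), (11,12), (11,15), (8,16), (16,19), (13,20), (22,24).
Pick (0,2); next start ≥ 2 → (2,4); next start ≥ 4 → (7,9); next start ≥ 9 → (11,12); next start ≥ 12 → (16,19); next start ≥ 19 → (22,24).
Selected: (0,2) (2,4) (7,9) (11,12) (16,19) (22,24)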